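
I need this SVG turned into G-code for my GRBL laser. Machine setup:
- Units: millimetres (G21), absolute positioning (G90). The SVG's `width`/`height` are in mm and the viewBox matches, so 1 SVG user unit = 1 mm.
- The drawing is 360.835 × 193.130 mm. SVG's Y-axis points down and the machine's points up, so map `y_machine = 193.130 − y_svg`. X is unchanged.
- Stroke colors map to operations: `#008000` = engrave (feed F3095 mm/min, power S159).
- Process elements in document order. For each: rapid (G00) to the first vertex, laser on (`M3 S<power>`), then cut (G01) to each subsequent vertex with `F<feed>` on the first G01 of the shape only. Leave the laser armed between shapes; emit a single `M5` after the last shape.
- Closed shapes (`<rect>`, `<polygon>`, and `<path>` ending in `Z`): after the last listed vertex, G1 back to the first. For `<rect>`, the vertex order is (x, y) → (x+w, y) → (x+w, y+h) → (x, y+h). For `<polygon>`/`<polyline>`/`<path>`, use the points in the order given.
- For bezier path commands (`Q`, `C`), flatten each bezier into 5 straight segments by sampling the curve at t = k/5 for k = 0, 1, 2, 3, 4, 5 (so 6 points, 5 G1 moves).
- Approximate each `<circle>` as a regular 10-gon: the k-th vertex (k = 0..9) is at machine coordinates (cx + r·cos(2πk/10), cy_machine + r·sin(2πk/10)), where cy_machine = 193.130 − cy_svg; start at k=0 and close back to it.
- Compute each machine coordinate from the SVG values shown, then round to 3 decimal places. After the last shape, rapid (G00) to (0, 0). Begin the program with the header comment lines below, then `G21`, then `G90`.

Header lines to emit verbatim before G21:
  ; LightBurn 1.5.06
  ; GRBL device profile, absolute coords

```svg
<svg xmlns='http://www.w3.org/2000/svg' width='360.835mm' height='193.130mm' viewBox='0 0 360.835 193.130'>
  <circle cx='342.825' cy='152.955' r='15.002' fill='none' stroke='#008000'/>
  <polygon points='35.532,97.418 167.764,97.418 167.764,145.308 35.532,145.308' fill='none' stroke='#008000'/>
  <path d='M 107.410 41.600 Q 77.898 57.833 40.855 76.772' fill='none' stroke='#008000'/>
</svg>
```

viewBox `0 0 360.835 193.130` with mm width/height → 1 unit = 1 mm. Flip: y_m = 193.130 − y_svg.

**Shape 1** — `<circle>` circle, stroke `#008000` → engrave (S159, F3095). Machine vertices: (357.827,40.175) → (354.962,48.993) → (347.461,54.443) → (338.189,54.443) → (330.688,48.993) → (327.823,40.175) → (330.688,31.357) → (338.189,25.907) → (347.461,25.907) → (354.962,31.357) → (357.827,40.175). Closed: final G1 returns to the first vertex.

**Shape 2** — `<polygon>` rectangle, stroke `#008000` → engrave (S159, F3095). Machine vertices: (35.532,95.712) → (167.764,95.712) → (167.764,47.822) → (35.532,47.822) → (35.532,95.712). Closed: final G1 returns to the first vertex.

**Shape 3** — `<path>` quadratic bezier, stroke `#008000` → engrave (S159, F3095). Control points (SVG): P0=(107.410,41.600), P1=(77.898,57.833), P2=(40.855,76.772); sampled at t=k/5. Machine vertices: (107.410,151.530) → (95.304,144.929) → (82.595,138.111) → (69.284,131.076) → (55.371,123.825) → (40.855,116.358). Open path.

; LightBurn 1.5.06
; GRBL device profile, absolute coords
G21
G90
G00 X357.827 Y40.175
M3 S159
G01 X354.962 Y48.993 F3095
G01 X347.461 Y54.443
G01 X338.189 Y54.443
G01 X330.688 Y48.993
G01 X327.823 Y40.175
G01 X330.688 Y31.357
G01 X338.189 Y25.907
G01 X347.461 Y25.907
G01 X354.962 Y31.357
G01 X357.827 Y40.175
G00 X35.532 Y95.712
M3 S159
G01 X167.764 Y95.712 F3095
G01 X167.764 Y47.822
G01 X35.532 Y47.822
G01 X35.532 Y95.712
G00 X107.410 Y151.530
M3 S159
G01 X95.304 Y144.929 F3095
G01 X82.595 Y138.111
G01 X69.284 Y131.076
G01 X55.371 Y123.825
G01 X40.855 Y116.358
M5
G00 X0.000 Y0.000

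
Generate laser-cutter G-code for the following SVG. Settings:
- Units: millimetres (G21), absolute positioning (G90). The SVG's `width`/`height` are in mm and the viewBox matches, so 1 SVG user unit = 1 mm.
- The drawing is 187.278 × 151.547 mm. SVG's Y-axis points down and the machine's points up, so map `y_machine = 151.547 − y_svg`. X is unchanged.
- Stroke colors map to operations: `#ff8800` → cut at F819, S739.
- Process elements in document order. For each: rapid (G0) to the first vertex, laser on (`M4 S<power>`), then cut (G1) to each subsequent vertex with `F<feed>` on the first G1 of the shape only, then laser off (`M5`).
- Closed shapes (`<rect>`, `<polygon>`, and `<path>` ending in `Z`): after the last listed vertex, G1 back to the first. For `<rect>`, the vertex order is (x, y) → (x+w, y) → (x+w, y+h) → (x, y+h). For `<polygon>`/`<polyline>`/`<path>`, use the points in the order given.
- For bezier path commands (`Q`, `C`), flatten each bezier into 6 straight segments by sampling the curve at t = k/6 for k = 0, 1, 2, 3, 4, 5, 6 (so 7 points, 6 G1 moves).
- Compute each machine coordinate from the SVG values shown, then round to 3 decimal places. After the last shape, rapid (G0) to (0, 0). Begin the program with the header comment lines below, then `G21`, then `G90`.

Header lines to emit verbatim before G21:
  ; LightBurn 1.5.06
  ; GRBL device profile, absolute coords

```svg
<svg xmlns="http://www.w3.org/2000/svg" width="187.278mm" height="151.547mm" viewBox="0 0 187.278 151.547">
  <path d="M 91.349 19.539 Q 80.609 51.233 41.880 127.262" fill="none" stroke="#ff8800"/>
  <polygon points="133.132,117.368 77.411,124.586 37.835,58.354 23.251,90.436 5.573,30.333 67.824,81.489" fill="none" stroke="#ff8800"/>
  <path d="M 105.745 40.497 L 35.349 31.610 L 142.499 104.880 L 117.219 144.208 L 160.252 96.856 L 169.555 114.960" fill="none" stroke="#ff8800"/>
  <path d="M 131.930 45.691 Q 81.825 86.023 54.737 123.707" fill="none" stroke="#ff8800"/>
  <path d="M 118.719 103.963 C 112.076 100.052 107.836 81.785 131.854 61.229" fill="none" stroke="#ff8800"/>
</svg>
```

; LightBurn 1.5.06
; GRBL device profile, absolute coords
G21
G90
G0 X91.349 Y132.008
M4 S739
G1 X86.992 Y120.212 F819
G1 X81.079 Y105.953
G1 X73.612 Y89.230
G1 X64.589 Y70.045
G1 X54.012 Y48.396
G1 X41.880 Y24.285
M5
G0 X133.132 Y34.179
M4 S739
G1 X77.411 Y26.961 F819
G1 X37.835 Y93.193
G1 X23.251 Y61.111
G1 X5.573 Y121.214
G1 X67.824 Y70.058
G1 X133.132 Y34.179
M5
G0 X105.745 Y111.050
M4 S739
G1 X35.349 Y119.937 F819
G1 X142.499 Y46.667
G1 X117.219 Y7.339
G1 X160.252 Y54.691
G1 X169.555 Y36.587
M5
G0 X131.930 Y105.856
M4 S739
G1 X115.868 Y92.486 F819
G1 X101.084 Y79.262
G1 X87.579 Y66.186
G1 X75.353 Y53.257
G1 X64.406 Y40.475
G1 X54.737 Y27.840
M5
G0 X118.719 Y47.584
M4 S739
G1 X115.717 Y50.680 F819
G1 X113.835 Y55.833
G1 X113.789 Y62.709
G1 X116.298 Y70.972
G1 X122.080 Y80.287
G1 X131.854 Y90.318
M5
G0 X0.000 Y0.000

Since the viewBox matches the mm dimensions, user units are millimetres directly. The only transform is the Y-flip y_m = 151.547 − y_svg.

Shape 1 is a quadratic bezier drawn with `<path>`. Its stroke #ff8800 means cut at S739, F819. After flipping Y the toolpath is (91.349,132.008) → (86.992,120.212) → (81.079,105.953) → (73.612,89.230) → (64.589,70.045) → (54.012,48.396) → (41.880,24.285).

Shape 2 is a closed polygon drawn with `<polygon>`. Its stroke #ff8800 means cut at S739, F819. After flipping Y the toolpath is (133.132,34.179) → (77.411,26.961) → (37.835,93.193) → (23.251,61.111) → (5.573,121.214) → (67.824,70.058) → (133.132,34.179), returning to the start.

Shape 3 is a open polyline drawn with `<path>`. Its stroke #ff8800 means cut at S739, F819. After flipping Y the toolpath is (105.745,111.050) → (35.349,119.937) → (142.499,46.667) → (117.219,7.339) → (160.252,54.691) → (169.555,36.587).

Shape 4 is a quadratic bezier drawn with `<path>`. Its stroke #ff8800 means cut at S739, F819. After flipping Y the toolpath is (131.930,105.856) → (115.868,92.486) → (101.084,79.262) → (87.579,66.186) → (75.353,53.257) → (64.406,40.475) → (54.737,27.840).

Shape 5 is a cubic bezier drawn with `<path>`. Its stroke #ff8800 means cut at S739, F819. After flipping Y the toolpath is (118.719,47.584) → (115.717,50.680) → (113.835,55.833) → (113.789,62.709) → (116.298,70.972) → (122.080,80.287) → (131.854,90.318).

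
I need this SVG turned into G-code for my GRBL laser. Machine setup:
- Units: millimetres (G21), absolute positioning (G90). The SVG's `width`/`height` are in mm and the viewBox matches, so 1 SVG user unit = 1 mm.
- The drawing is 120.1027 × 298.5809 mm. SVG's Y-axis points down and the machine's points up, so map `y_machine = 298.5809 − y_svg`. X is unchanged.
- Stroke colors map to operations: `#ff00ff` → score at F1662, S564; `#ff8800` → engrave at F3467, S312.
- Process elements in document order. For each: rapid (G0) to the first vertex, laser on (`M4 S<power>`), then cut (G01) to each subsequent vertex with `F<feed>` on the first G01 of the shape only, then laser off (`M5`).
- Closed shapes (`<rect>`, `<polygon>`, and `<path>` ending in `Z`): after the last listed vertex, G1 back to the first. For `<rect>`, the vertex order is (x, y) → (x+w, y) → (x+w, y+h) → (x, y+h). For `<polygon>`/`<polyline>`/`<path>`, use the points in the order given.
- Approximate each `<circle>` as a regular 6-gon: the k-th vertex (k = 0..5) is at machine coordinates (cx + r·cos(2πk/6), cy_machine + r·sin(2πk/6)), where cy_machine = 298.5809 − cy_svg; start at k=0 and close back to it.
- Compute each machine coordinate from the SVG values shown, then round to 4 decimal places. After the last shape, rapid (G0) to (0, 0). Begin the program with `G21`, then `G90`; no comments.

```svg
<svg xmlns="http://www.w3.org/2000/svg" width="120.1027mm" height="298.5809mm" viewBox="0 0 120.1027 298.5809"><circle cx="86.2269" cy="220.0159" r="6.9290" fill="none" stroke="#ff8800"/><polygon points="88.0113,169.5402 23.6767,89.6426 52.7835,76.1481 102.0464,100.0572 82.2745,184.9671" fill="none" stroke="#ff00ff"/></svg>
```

Since the viewBox matches the mm dimensions, user units are millimetres directly. The only transform is the Y-flip y_m = 298.5809 − y_svg.

Shape 1 is a circle drawn with `<circle>`. Its stroke #ff8800 means engrave at S312, F3467. After flipping Y the toolpath is (93.1559,78.5650) → (89.6914,84.5657) → (82.7624,84.5657) → (79.2979,78.5650) → (82.7624,72.5643) → (89.6914,72.5643) → (93.1559,78.5650), returning to the start.

Shape 2 is a closed polygon drawn with `<polygon>`. Its stroke #ff00ff means score at S564, F1662. After flipping Y the toolpath is (88.0113,129.0407) → (23.6767,208.9383) → (52.7835,222.4328) → (102.0464,198.5237) → (82.2745,113.6138) → (88.0113,129.0407), returning to the start.

G21
G90
G0 X93.1559 Y78.5650
M4 S312
G01 X89.6914 Y84.5657 F3467
G01 X82.7624 Y84.5657
G01 X79.2979 Y78.5650
G01 X82.7624 Y72.5643
G01 X89.6914 Y72.5643
G01 X93.1559 Y78.5650
M5
G0 X88.0113 Y129.0407
M4 S564
G01 X23.6767 Y208.9383 F1662
G01 X52.7835 Y222.4328
G01 X102.0464 Y198.5237
G01 X82.2745 Y113.6138
G01 X88.0113 Y129.0407
M5
G0 X0.0000 Y0.0000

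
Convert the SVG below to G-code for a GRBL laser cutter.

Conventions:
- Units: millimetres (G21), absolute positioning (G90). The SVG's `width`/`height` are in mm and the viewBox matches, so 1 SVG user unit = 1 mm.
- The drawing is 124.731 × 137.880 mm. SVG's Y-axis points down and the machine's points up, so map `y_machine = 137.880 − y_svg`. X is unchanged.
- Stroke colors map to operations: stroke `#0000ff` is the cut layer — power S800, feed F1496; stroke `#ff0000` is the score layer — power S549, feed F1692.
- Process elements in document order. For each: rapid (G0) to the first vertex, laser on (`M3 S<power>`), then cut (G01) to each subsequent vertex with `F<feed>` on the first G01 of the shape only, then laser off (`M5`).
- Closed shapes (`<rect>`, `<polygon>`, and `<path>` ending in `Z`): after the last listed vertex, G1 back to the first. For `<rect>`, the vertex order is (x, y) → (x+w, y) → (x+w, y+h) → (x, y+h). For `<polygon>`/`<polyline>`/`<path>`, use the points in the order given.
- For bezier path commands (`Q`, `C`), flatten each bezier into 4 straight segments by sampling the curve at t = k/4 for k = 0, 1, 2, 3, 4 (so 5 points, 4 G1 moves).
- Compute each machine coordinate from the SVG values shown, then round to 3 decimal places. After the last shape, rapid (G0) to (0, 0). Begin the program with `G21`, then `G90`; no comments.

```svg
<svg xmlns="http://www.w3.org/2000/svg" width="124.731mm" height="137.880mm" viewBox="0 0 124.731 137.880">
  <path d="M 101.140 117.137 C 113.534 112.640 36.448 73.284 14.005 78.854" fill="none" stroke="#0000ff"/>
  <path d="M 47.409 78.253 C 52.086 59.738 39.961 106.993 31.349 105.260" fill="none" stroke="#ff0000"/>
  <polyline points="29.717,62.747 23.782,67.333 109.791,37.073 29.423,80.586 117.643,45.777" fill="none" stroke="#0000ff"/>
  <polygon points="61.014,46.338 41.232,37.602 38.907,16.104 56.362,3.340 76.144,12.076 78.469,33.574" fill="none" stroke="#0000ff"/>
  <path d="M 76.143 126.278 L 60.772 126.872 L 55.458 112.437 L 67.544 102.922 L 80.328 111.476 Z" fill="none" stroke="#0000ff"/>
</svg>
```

G21
G90
G0 X101.140 Y20.743
M3 S800
G01 X95.910 Y29.405 F1496
G01 X70.636 Y43.660
G01 X38.831 Y56.027
G01 X14.005 Y59.026
M5
G0 X47.409 Y59.627
M3 S549
G01 X48.084 Y62.974 F1692
G01 X44.362 Y52.417
G01 X38.149 Y38.712
G01 X31.349 Y32.620
M5
G0 X29.717 Y75.133
M3 S800
G01 X23.782 Y70.547 F1496
G01 X109.791 Y100.807
G01 X29.423 Y57.294
G01 X117.643 Y92.103
M5
G0 X61.014 Y91.542
M3 S800
G01 X41.232 Y100.278 F1496
G01 X38.907 Y121.776
G01 X56.362 Y134.540
G01 X76.144 Y125.804
G01 X78.469 Y104.306
G01 X61.014 Y91.542
M5
G0 X76.143 Y11.602
M3 S800
G01 X60.772 Y11.008 F1496
G01 X55.458 Y25.443
G01 X67.544 Y34.958
G01 X80.328 Y26.404
G01 X76.143 Y11.602
M5
G0 X0.000 Y0.000

viewBox `0 0 124.731 137.880` with mm width/height → 1 unit = 1 mm. Flip: y_m = 137.880 − y_svg.

**Shape 1** — `<path>` cubic bezier, stroke `#0000ff` → cut (S800, F1496). Control points (SVG): P0=(101.140,117.137), P1=(113.534,112.640), P2=(36.448,73.284), P3=(14.005,78.854); sampled at t=k/4. Machine vertices: (101.140,20.743) → (95.910,29.405) → (70.636,43.660) → (38.831,56.027) → (14.005,59.026). Open path.

**Shape 2** — `<path>` cubic bezier, stroke `#ff0000` → score (S549, F1692). Control points (SVG): P0=(47.409,78.253), P1=(52.086,59.738), P2=(39.961,106.993), P3=(31.349,105.260); sampled at t=k/4. Machine vertices: (47.409,59.627) → (48.084,62.974) → (44.362,52.417) → (38.149,38.712) → (31.349,32.620). Open path.

**Shape 3** — `<polyline>` open polyline, stroke `#0000ff` → cut (S800, F1496). Machine vertices: (29.717,75.133) → (23.782,70.547) → (109.791,100.807) → (29.423,57.294) → (117.643,92.103). Open path.

**Shape 4** — `<polygon>` regular polygon, stroke `#0000ff` → cut (S800, F1496). Machine vertices: (61.014,91.542) → (41.232,100.278) → (38.907,121.776) → (56.362,134.540) → (76.144,125.804) → (78.469,104.306) → (61.014,91.542). Closed: final G1 returns to the first vertex.

**Shape 5** — `<path>` regular polygon, stroke `#0000ff` → cut (S800, F1496). Machine vertices: (76.143,11.602) → (60.772,11.008) → (55.458,25.443) → (67.544,34.958) → (80.328,26.404) → (76.143,11.602). Closed: final G1 returns to the first vertex.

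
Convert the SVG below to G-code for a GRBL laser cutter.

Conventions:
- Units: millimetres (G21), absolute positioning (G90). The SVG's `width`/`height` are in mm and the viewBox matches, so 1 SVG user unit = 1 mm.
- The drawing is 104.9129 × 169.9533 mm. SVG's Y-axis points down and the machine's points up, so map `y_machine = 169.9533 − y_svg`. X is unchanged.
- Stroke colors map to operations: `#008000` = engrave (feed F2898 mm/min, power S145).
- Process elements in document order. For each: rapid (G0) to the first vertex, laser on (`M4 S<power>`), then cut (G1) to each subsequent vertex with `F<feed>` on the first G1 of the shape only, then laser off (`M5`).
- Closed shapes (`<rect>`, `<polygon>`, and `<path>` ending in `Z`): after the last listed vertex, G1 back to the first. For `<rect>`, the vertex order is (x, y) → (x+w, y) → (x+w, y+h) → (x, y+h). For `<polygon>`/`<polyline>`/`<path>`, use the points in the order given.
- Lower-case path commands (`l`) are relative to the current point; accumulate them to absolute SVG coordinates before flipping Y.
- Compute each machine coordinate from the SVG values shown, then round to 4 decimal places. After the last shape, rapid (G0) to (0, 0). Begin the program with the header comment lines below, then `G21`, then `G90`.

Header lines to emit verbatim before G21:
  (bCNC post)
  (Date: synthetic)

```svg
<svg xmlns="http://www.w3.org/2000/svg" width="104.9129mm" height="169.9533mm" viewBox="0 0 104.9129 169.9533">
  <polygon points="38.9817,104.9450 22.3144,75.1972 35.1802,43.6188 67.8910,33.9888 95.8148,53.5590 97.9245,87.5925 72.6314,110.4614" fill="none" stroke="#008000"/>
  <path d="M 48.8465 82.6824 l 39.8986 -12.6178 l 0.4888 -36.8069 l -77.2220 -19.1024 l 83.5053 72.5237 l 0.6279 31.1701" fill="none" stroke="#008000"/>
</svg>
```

(bCNC post)
(Date: synthetic)
G21
G90
G0 X38.9817 Y65.0083
M4 S145
G1 X22.3144 Y94.7561 F2898
G1 X35.1802 Y126.3345
G1 X67.8910 Y135.9645
G1 X95.8148 Y116.3943
G1 X97.9245 Y82.3608
G1 X72.6314 Y59.4919
G1 X38.9817 Y65.0083
M5
G0 X48.8465 Y87.2709
M4 S145
G1 X88.7451 Y99.8887 F2898
G1 X89.2339 Y136.6956
G1 X12.0119 Y155.7980
G1 X95.5172 Y83.2743
G1 X96.1451 Y52.1042
M5
G0 X0.0000 Y0.0000

1 u = 1 mm; y_m = 169.9533 − y.

[1] `<polygon>` regular polygon, #008000→engrave S145 F2898: (38.9817,65.0083) → (22.3144,94.7561) → (35.1802,126.3345) → (67.8910,135.9645) → (95.8148,116.3943) → (97.9245,82.3608) → (72.6314,59.4919) → (38.9817,65.0083) (closed)

[2] `<path>` open polyline, #008000→engrave S145 F2898: (48.8465,87.2709) → (88.7451,99.8887) → (89.2339,136.6956) → (12.0119,155.7980) → (95.5172,83.2743) → (96.1451,52.1042)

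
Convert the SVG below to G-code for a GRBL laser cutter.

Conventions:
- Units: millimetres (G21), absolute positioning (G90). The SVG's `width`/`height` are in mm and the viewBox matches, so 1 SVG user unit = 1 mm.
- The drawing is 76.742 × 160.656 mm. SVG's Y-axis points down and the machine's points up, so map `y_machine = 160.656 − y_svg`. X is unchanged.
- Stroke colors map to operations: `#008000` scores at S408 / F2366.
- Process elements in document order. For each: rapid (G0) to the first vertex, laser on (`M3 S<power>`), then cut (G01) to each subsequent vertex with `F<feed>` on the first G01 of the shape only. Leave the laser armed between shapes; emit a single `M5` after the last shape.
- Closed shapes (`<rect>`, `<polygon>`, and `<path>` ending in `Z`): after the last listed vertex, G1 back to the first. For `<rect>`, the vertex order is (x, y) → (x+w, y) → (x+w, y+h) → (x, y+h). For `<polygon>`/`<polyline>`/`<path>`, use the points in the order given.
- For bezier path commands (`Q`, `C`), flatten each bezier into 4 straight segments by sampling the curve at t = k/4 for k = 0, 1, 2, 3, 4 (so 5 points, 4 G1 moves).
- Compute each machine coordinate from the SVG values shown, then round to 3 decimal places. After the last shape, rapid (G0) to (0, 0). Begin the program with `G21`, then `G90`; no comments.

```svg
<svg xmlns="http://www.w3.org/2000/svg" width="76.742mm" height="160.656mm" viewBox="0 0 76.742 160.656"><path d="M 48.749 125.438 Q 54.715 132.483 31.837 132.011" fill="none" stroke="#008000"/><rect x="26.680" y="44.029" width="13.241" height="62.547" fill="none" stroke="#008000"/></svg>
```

G21
G90
G0 X48.749 Y35.218
M3 S408
G01 X49.929 Y32.165 F2366
G01 X47.504 Y30.052
G01 X41.473 Y28.879
G01 X31.837 Y28.645
G0 X26.680 Y116.627
M3 S408
G01 X39.921 Y116.627 F2366
G01 X39.921 Y54.080
G01 X26.680 Y54.080
G01 X26.680 Y116.627
M5
G0 X0.000 Y0.000

1 u = 1 mm; y_m = 160.656 − y.

[1] `<path>` quadratic bezier, #008000→score S408 F2366: (48.749,35.218) → (49.929,32.165) → (47.504,30.052) → (41.473,28.879) → (31.837,28.645)

[2] `<rect>` rectangle, #008000→score S408 F2366: (26.680,116.627) → (39.921,116.627) → (39.921,54.080) → (26.680,54.080) → (26.680,116.627) (closed)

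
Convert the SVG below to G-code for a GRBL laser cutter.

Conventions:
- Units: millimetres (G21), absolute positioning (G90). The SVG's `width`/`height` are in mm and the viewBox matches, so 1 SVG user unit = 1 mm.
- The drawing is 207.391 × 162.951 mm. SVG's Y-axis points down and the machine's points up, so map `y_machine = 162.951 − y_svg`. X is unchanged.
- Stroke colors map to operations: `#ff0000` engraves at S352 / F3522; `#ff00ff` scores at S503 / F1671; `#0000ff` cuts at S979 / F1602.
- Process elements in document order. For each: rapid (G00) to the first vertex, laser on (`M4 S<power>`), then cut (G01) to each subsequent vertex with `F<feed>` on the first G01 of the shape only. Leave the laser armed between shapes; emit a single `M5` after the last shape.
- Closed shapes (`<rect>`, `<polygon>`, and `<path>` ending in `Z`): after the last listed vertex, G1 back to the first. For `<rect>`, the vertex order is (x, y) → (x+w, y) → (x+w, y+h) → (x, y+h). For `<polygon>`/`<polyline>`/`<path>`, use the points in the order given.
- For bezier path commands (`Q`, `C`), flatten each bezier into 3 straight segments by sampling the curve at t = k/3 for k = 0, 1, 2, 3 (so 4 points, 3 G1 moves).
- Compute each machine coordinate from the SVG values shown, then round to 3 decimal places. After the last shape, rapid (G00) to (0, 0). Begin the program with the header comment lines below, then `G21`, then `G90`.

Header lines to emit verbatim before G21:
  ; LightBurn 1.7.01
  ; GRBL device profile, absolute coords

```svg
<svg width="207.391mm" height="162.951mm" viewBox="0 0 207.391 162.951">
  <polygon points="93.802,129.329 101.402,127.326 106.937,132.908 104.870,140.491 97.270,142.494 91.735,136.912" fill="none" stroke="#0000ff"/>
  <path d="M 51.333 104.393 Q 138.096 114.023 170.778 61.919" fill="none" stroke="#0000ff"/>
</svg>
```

viewBox `0 0 207.391 162.951` with mm width/height → 1 unit = 1 mm. Flip: y_m = 162.951 − y_svg.

**Shape 1** — `<polygon>` regular polygon, stroke `#0000ff` → cut (S979, F1602). Machine vertices: (93.802,33.622) → (101.402,35.625) → (106.937,30.043) → (104.870,22.460) → (97.270,20.457) → (91.735,26.039) → (93.802,33.622). Closed: final G1 returns to the first vertex.

**Shape 2** — `<path>` quadratic bezier, stroke `#0000ff` → cut (S979, F1602). Control points (SVG): P0=(51.333,104.393), P1=(138.096,114.023), P2=(170.778,61.919); sampled at t=k/3. Machine vertices: (51.333,58.558) → (103.166,58.997) → (142.981,73.155) → (170.778,101.032). Open path.

; LightBurn 1.7.01
; GRBL device profile, absolute coords
G21
G90
G00 X93.802 Y33.622
M4 S979
G01 X101.402 Y35.625 F1602
G01 X106.937 Y30.043
G01 X104.870 Y22.460
G01 X97.270 Y20.457
G01 X91.735 Y26.039
G01 X93.802 Y33.622
G00 X51.333 Y58.558
M4 S979
G01 X103.166 Y58.997 F1602
G01 X142.981 Y73.155
G01 X170.778 Y101.032
M5
G00 X0.000 Y0.000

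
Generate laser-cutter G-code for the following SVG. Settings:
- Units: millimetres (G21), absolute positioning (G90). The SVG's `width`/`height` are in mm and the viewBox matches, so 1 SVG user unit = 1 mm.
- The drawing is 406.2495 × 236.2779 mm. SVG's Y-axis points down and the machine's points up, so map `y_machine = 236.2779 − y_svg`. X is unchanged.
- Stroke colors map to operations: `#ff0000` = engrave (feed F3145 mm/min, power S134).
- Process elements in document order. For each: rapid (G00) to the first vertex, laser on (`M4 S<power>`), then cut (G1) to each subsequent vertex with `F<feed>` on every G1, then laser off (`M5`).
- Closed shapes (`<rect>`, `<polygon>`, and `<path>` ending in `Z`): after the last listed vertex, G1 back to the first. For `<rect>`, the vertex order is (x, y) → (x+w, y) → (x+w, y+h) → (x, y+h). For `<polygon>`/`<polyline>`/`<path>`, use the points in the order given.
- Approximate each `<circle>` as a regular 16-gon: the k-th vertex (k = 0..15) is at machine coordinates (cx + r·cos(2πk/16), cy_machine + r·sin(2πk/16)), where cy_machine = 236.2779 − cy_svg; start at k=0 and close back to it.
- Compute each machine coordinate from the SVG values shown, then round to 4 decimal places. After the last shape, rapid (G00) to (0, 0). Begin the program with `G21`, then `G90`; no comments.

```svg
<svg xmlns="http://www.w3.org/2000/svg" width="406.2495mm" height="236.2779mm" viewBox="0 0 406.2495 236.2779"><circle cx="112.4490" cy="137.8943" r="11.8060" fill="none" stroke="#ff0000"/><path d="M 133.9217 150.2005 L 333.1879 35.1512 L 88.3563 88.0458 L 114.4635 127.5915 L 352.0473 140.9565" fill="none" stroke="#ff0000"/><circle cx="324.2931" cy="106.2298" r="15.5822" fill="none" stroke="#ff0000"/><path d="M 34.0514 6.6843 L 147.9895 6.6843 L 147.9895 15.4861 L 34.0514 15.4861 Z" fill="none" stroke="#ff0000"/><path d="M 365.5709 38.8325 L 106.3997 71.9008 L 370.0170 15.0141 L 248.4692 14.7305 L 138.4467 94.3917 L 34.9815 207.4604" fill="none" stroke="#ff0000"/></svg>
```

viewBox `0 0 406.2495 236.2779` with mm width/height → 1 unit = 1 mm. Flip: y_m = 236.2779 − y_svg.

**Shape 1** — `<circle>` circle, stroke `#ff0000` → engrave (S134, F3145). Machine vertices: (124.2550,98.3836) → (123.3563,102.9016) → (120.7971,106.7317) → (116.9670,109.2909) → (112.4490,110.1896) → (107.9310,109.2909) → (104.1009,106.7317) → (101.5417,102.9016) → (100.6430,98.3836) → (101.5417,93.8656) → (104.1009,90.0355) → (107.9310,87.4763) → (112.4490,86.5776) → (116.9670,87.4763) → (120.7971,90.0355) → (123.3563,93.8656) → (124.2550,98.3836). Closed: final G1 returns to the first vertex.

**Shape 2** — `<path>` open polyline, stroke `#ff0000` → engrave (S134, F3145). Machine vertices: (133.9217,86.0774) → (333.1879,201.1267) → (88.3563,148.2321) → (114.4635,108.6864) → (352.0473,95.3214). Open path.

**Shape 3** — `<circle>` circle, stroke `#ff0000` → engrave (S134, F3145). Machine vertices: (339.8753,130.0481) → (338.6892,136.0111) → (335.3114,141.0664) → (330.2561,144.4442) → (324.2931,145.6303) → (318.3301,144.4442) → (313.2748,141.0664) → (309.8970,136.0111) → (308.7109,130.0481) → (309.8970,124.0851) → (313.2748,119.0298) → (318.3301,115.6520) → (324.2931,114.4659) → (330.2561,115.6520) → (335.3114,119.0298) → (338.6892,124.0851) → (339.8753,130.0481). Closed: final G1 returns to the first vertex.

**Shape 4** — `<path>` rectangle, stroke `#ff0000` → engrave (S134, F3145). Machine vertices: (34.0514,229.5936) → (147.9895,229.5936) → (147.9895,220.7918) → (34.0514,220.7918) → (34.0514,229.5936). Closed: final G1 returns to the first vertex.

**Shape 5** — `<path>` open polyline, stroke `#ff0000` → engrave (S134, F3145). Machine vertices: (365.5709,197.4454) → (106.3997,164.3771) → (370.0170,221.2638) → (248.4692,221.5474) → (138.4467,141.8862) → (34.9815,28.8175). Open path.

G21
G90
G00 X124.2550 Y98.3836
M4 S134
G1 X123.3563 Y102.9016 F3145
G1 X120.7971 Y106.7317 F3145
G1 X116.9670 Y109.2909 F3145
G1 X112.4490 Y110.1896 F3145
G1 X107.9310 Y109.2909 F3145
G1 X104.1009 Y106.7317 F3145
G1 X101.5417 Y102.9016 F3145
G1 X100.6430 Y98.3836 F3145
G1 X101.5417 Y93.8656 F3145
G1 X104.1009 Y90.0355 F3145
G1 X107.9310 Y87.4763 F3145
G1 X112.4490 Y86.5776 F3145
G1 X116.9670 Y87.4763 F3145
G1 X120.7971 Y90.0355 F3145
G1 X123.3563 Y93.8656 F3145
G1 X124.2550 Y98.3836 F3145
M5
G00 X133.9217 Y86.0774
M4 S134
G1 X333.1879 Y201.1267 F3145
G1 X88.3563 Y148.2321 F3145
G1 X114.4635 Y108.6864 F3145
G1 X352.0473 Y95.3214 F3145
M5
G00 X339.8753 Y130.0481
M4 S134
G1 X338.6892 Y136.0111 F3145
G1 X335.3114 Y141.0664 F3145
G1 X330.2561 Y144.4442 F3145
G1 X324.2931 Y145.6303 F3145
G1 X318.3301 Y144.4442 F3145
G1 X313.2748 Y141.0664 F3145
G1 X309.8970 Y136.0111 F3145
G1 X308.7109 Y130.0481 F3145
G1 X309.8970 Y124.0851 F3145
G1 X313.2748 Y119.0298 F3145
G1 X318.3301 Y115.6520 F3145
G1 X324.2931 Y114.4659 F3145
G1 X330.2561 Y115.6520 F3145
G1 X335.3114 Y119.0298 F3145
G1 X338.6892 Y124.0851 F3145
G1 X339.8753 Y130.0481 F3145
M5
G00 X34.0514 Y229.5936
M4 S134
G1 X147.9895 Y229.5936 F3145
G1 X147.9895 Y220.7918 F3145
G1 X34.0514 Y220.7918 F3145
G1 X34.0514 Y229.5936 F3145
M5
G00 X365.5709 Y197.4454
M4 S134
G1 X106.3997 Y164.3771 F3145
G1 X370.0170 Y221.2638 F3145
G1 X248.4692 Y221.5474 F3145
G1 X138.4467 Y141.8862 F3145
G1 X34.9815 Y28.8175 F3145
M5
G00 X0.0000 Y0.0000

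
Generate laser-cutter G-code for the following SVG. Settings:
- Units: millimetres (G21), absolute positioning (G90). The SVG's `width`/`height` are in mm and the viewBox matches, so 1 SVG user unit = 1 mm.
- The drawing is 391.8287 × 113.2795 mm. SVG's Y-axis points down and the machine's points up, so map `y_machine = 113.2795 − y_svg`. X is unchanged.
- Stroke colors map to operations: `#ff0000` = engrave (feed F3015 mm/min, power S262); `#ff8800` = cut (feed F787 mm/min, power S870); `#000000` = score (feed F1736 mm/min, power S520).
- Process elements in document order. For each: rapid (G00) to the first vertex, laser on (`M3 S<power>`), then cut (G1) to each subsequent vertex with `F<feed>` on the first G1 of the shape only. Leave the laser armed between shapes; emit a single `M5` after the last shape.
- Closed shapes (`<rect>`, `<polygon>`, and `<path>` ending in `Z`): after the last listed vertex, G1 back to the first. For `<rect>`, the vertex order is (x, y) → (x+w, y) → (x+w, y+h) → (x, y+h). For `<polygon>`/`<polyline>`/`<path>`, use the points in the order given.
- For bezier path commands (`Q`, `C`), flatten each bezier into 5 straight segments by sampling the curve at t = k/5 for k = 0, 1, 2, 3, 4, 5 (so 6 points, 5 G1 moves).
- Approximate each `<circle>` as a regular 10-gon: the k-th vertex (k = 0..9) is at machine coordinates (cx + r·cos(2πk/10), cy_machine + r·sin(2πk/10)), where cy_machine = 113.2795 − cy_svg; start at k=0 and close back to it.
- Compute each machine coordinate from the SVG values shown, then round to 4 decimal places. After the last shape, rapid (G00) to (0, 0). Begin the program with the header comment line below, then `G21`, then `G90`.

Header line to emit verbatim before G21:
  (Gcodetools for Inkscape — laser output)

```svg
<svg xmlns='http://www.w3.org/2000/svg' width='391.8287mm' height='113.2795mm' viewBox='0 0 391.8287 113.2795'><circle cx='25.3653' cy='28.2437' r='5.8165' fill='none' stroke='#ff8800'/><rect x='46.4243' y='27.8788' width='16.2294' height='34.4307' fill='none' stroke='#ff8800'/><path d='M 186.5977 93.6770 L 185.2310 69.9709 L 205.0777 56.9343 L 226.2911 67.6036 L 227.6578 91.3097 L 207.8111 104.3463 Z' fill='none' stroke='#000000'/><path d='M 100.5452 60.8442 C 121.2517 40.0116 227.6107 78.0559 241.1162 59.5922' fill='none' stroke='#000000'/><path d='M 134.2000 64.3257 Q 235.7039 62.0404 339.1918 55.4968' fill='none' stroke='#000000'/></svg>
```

(Gcodetools for Inkscape — laser output)
G21
G90
G00 X31.1818 Y85.0358
M3 S870
G1 X30.0709 Y88.4547 F787
G1 X27.1627 Y90.5676
G1 X23.5679 Y90.5676
G1 X20.6597 Y88.4547
G1 X19.5488 Y85.0358
G1 X20.6597 Y81.6169
G1 X23.5679 Y79.5040
G1 X27.1627 Y79.5040
G1 X30.0709 Y81.6169
G1 X31.1818 Y85.0358
G00 X46.4243 Y85.4007
M3 S870
G1 X62.6537 Y85.4007 F787
G1 X62.6537 Y50.9700
G1 X46.4243 Y50.9700
G1 X46.4243 Y85.4007
G00 X186.5977 Y19.6025
M3 S520
G1 X185.2310 Y43.3086 F1736
G1 X205.0777 Y56.3452
G1 X226.2911 Y45.6759
G1 X227.6578 Y21.9698
G1 X207.8111 Y8.9332
G1 X186.5977 Y19.6025
G00 X100.5452 Y52.4353
M3 S520
G1 X121.8194 Y58.7927 F1736
G1 X155.0818 Y56.5581
G1 X191.7643 Y51.2701
G1 X223.2985 Y48.4670
G1 X241.1162 Y53.6873
G00 X134.2000 Y48.9538
M3 S520
G1 X174.8809 Y50.0383 F1736
G1 X215.7206 Y51.4634
G1 X256.7189 Y53.2291
G1 X297.8760 Y55.3356
G1 X339.1918 Y57.7827
M5
G00 X0.0000 Y0.0000

1 u = 1 mm; y_m = 113.2795 − y.

[1] `<circle>` circle, #ff8800→cut S870 F787: (31.1818,85.0358) → (30.0709,88.4547) → (27.1627,90.5676) → (23.5679,90.5676) → (20.6597,88.4547) → (19.5488,85.0358) → (20.6597,81.6169) → (23.5679,79.5040) → (27.1627,79.5040) → (30.0709,81.6169) → (31.1818,85.0358) (closed)

[2] `<rect>` rectangle, #ff8800→cut S870 F787: (46.4243,85.4007) → (62.6537,85.4007) → (62.6537,50.9700) → (46.4243,50.9700) → (46.4243,85.4007) (closed)

[3] `<path>` regular polygon, #000000→score S520 F1736: (186.5977,19.6025) → (185.2310,43.3086) → (205.0777,56.3452) → (226.2911,45.6759) → (227.6578,21.9698) → (207.8111,8.9332) → (186.5977,19.6025) (closed)

[4] `<path>` cubic bezier, #000000→score S520 F1736: (100.5452,52.4353) → (121.8194,58.7927) → (155.0818,56.5581) → (191.7643,51.2701) → (223.2985,48.4670) → (241.1162,53.6873)

[5] `<path>` quadratic bezier, #000000→score S520 F1736: (134.2000,48.9538) → (174.8809,50.0383) → (215.7206,51.4634) → (256.7189,53.2291) → (297.8760,55.3356) → (339.1918,57.7827)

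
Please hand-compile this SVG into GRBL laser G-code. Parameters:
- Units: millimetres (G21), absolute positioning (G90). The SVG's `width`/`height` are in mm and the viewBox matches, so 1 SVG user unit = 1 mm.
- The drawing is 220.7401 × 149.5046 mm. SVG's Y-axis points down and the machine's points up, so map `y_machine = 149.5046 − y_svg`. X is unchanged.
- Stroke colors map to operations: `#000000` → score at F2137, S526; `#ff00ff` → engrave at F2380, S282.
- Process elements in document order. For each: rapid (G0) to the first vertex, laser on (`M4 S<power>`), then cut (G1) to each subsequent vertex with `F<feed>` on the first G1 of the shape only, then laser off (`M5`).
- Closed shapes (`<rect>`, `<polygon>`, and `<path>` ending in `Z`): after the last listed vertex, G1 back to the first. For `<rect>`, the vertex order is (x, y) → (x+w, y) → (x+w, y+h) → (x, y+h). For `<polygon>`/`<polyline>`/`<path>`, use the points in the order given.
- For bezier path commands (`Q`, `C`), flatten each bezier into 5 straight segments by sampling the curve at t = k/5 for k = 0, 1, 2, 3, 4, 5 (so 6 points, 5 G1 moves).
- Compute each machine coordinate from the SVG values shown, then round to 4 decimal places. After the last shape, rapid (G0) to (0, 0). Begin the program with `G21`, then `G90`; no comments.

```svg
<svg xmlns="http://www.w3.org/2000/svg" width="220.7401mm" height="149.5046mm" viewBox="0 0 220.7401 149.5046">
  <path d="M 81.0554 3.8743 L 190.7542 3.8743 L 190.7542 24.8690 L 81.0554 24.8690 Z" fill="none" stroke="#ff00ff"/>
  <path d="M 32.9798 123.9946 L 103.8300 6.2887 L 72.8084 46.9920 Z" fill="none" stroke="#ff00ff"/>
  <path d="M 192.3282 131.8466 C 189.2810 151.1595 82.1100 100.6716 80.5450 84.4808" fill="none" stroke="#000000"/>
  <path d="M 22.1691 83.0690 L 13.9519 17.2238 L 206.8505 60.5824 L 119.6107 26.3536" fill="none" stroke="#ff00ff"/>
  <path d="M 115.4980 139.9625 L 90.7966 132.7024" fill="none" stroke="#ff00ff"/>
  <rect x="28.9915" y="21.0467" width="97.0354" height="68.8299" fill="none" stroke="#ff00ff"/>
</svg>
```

G21
G90
G0 X81.0554 Y145.6303
M4 S282
G1 X190.7542 Y145.6303 F2380
G1 X190.7542 Y124.6356
G1 X81.0554 Y124.6356
G1 X81.0554 Y145.6303
M5
G0 X32.9798 Y25.5100
M4 S282
G1 X103.8300 Y143.2159 F2380
G1 X72.8084 Y102.5126
G1 X32.9798 Y25.5100
M5
G0 X192.3282 Y17.6580
M4 S526
G1 X179.6829 Y13.6136 F2137
G1 X152.1148 Y21.3246
G1 X119.6912 Y35.7945
G1 X92.4789 Y52.0265
G1 X80.5450 Y65.0238
M5
G0 X22.1691 Y66.4356
M4 S282
G1 X13.9519 Y132.2808 F2380
G1 X206.8505 Y88.9222
G1 X119.6107 Y123.1510
M5
G0 X115.4980 Y9.5421
M4 S282
G1 X90.7966 Y16.8022 F2380
M5
G0 X28.9915 Y128.4579
M4 S282
G1 X126.0269 Y128.4579 F2380
G1 X126.0269 Y59.6280
G1 X28.9915 Y59.6280
G1 X28.9915 Y128.4579
M5
G0 X0.0000 Y0.0000

1 u = 1 mm; y_m = 149.5046 − y.

[1] `<path>` rectangle, #ff00ff→engrave S282 F2380: (81.0554,145.6303) → (190.7542,145.6303) → (190.7542,124.6356) → (81.0554,124.6356) → (81.0554,145.6303) (closed)

[2] `<path>` closed polygon, #ff00ff→engrave S282 F2380: (32.9798,25.5100) → (103.8300,143.2159) → (72.8084,102.5126) → (32.9798,25.5100) (closed)

[3] `<path>` cubic bezier, #000000→score S526 F2137: (192.3282,17.6580) → (179.6829,13.6136) → (152.1148,21.3246) → (119.6912,35.7945) → (92.4789,52.0265) → (80.5450,65.0238)

[4] `<path>` open polyline, #ff00ff→engrave S282 F2380: (22.1691,66.4356) → (13.9519,132.2808) → (206.8505,88.9222) → (119.6107,123.1510)

[5] `<path>` line segment, #ff00ff→engrave S282 F2380: (115.4980,9.5421) → (90.7966,16.8022)

[6] `<rect>` rectangle, #ff00ff→engrave S282 F2380: (28.9915,128.4579) → (126.0269,128.4579) → (126.0269,59.6280) → (28.9915,59.6280) → (28.9915,128.4579) (closed)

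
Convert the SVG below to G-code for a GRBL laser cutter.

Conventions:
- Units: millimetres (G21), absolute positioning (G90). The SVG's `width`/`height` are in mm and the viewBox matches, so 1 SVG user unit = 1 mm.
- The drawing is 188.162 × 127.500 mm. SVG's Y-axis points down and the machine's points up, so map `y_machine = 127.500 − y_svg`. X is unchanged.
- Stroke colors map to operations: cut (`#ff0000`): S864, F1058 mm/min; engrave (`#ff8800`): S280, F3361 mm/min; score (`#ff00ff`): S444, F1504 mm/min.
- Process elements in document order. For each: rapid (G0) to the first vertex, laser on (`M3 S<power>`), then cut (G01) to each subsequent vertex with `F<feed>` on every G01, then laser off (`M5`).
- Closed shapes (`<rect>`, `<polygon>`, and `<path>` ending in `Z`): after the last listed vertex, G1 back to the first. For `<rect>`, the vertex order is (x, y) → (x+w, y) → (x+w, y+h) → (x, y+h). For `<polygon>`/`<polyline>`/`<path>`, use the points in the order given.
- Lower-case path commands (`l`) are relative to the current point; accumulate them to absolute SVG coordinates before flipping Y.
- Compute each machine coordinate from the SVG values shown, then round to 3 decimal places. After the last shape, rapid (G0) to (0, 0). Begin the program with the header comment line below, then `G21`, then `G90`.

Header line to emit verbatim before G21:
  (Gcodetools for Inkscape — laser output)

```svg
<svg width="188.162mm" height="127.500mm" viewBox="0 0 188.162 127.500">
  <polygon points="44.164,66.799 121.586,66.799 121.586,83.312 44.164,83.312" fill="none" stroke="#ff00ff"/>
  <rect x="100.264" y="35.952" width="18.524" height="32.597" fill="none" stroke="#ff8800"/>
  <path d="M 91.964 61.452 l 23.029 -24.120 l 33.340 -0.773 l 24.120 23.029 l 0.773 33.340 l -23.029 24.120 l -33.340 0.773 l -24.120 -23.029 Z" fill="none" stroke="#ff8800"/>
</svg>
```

Since the viewBox matches the mm dimensions, user units are millimetres directly. The only transform is the Y-flip y_m = 127.500 − y_svg.

Shape 1 is a rectangle drawn with `<polygon>`. Its stroke #ff00ff means score at S444, F1504. After flipping Y the toolpath is (44.164,60.701) → (121.586,60.701) → (121.586,44.188) → (44.164,44.188) → (44.164,60.701), returning to the start.

Shape 2 is a rectangle drawn with `<rect>`. Its stroke #ff8800 means engrave at S280, F3361. After flipping Y the toolpath is (100.264,91.548) → (118.788,91.548) → (118.788,58.951) → (100.264,58.951) → (100.264,91.548), returning to the start.

Shape 3 is a regular polygon drawn with `<path>`. Its stroke #ff8800 means engrave at S280, F3361. After flipping Y the toolpath is (91.964,66.048) → (114.993,90.168) → (148.333,90.941) → (172.453,67.912) → (173.226,34.572) → (150.197,10.452) → (116.857,9.679) → (92.737,32.708) → (91.964,66.048), returning to the start.

(Gcodetools for Inkscape — laser output)
G21
G90
G0 X44.164 Y60.701
M3 S444
G01 X121.586 Y60.701 F1504
G01 X121.586 Y44.188 F1504
G01 X44.164 Y44.188 F1504
G01 X44.164 Y60.701 F1504
M5
G0 X100.264 Y91.548
M3 S280
G01 X118.788 Y91.548 F3361
G01 X118.788 Y58.951 F3361
G01 X100.264 Y58.951 F3361
G01 X100.264 Y91.548 F3361
M5
G0 X91.964 Y66.048
M3 S280
G01 X114.993 Y90.168 F3361
G01 X148.333 Y90.941 F3361
G01 X172.453 Y67.912 F3361
G01 X173.226 Y34.572 F3361
G01 X150.197 Y10.452 F3361
G01 X116.857 Y9.679 F3361
G01 X92.737 Y32.708 F3361
G01 X91.964 Y66.048 F3361
M5
G0 X0.000 Y0.000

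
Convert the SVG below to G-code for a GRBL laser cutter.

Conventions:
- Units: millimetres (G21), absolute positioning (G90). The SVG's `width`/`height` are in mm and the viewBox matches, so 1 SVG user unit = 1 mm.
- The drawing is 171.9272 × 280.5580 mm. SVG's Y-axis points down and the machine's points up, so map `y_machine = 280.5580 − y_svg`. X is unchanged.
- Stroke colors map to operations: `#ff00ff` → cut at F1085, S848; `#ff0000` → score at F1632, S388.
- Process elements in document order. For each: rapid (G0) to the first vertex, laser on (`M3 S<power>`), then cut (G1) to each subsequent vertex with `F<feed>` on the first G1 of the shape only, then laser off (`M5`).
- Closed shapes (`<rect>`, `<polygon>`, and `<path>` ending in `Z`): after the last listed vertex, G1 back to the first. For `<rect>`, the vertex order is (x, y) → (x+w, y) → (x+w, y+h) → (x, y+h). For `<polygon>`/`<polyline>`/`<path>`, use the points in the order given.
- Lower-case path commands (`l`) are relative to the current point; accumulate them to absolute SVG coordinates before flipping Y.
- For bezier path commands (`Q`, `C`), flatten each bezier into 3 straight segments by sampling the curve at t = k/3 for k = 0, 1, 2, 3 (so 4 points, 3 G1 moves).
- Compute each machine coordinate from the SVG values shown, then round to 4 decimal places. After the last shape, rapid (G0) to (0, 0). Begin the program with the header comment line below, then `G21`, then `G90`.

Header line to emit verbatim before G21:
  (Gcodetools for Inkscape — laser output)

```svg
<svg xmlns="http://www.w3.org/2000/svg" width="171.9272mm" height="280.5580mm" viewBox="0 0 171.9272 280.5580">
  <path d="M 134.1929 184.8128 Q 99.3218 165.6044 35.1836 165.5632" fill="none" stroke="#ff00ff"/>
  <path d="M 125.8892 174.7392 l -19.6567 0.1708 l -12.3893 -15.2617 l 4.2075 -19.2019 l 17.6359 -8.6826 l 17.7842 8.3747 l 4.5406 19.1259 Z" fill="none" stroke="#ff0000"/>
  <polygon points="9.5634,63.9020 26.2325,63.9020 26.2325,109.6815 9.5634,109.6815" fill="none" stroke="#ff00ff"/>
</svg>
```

(Gcodetools for Inkscape — laser output)
G21
G90
G0 X134.1929 Y95.7452
M3 S848
G1 X107.6936 Y106.4211 F1085
G1 X74.6905 Y112.8376
G1 X35.1836 Y114.9948
M5
G0 X125.8892 Y105.8188
M3 S388
G1 X106.2325 Y105.6480 F1632
G1 X93.8432 Y120.9097
G1 X98.0507 Y140.1116
G1 X115.6866 Y148.7942
G1 X133.4708 Y140.4195
G1 X138.0114 Y121.2936
G1 X125.8892 Y105.8188
M5
G0 X9.5634 Y216.6560
M3 S848
G1 X26.2325 Y216.6560 F1085
G1 X26.2325 Y170.8765
G1 X9.5634 Y170.8765
G1 X9.5634 Y216.6560
M5
G0 X0.0000 Y0.0000

Since the viewBox matches the mm dimensions, user units are millimetres directly. The only transform is the Y-flip y_m = 280.5580 − y_svg.

Shape 1 is a quadratic bezier drawn with `<path>`. Its stroke #ff00ff means cut at S848, F1085. After flipping Y the toolpath is (134.1929,95.7452) → (107.6936,106.4211) → (74.6905,112.8376) → (35.1836,114.9948).

Shape 2 is a regular polygon drawn with `<path>`. Its stroke #ff0000 means score at S388, F1632. After flipping Y the toolpath is (125.8892,105.8188) → (106.2325,105.6480) → (93.8432,120.9097) → (98.0507,140.1116) → (115.6866,148.7942) → (133.4708,140.4195) → (138.0114,121.2936) → (125.8892,105.8188), returning to the start.

Shape 3 is a rectangle drawn with `<polygon>`. Its stroke #ff00ff means cut at S848, F1085. After flipping Y the toolpath is (9.5634,216.6560) → (26.2325,216.6560) → (26.2325,170.8765) → (9.5634,170.8765) → (9.5634,216.6560), returning to the start.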